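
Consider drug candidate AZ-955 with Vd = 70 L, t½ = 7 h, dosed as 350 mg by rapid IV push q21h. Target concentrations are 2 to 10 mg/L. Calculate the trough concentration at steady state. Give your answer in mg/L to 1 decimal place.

The dosing interval is 3 half-lives, so f = 2^(−3) = 0.125.
Accumulation ratio R = 1/(1 − f) = 1/0.875 = 8/7.
Single-dose peak C₀ = D/Vd = 350/70 = 5 mg/L.
Steady-state peak Cmax,ss = C₀·R = 5 × 8/7 ≈ 5.714 mg/L.
Steady-state trough Cmin,ss = Cmax,ss·f ≈ 5.714 × 0.125 ≈ 0.714 mg/L.
Trough 0.7 mg/L vs MEC 2 mg/L: subtherapeutic.

0.7 mg/L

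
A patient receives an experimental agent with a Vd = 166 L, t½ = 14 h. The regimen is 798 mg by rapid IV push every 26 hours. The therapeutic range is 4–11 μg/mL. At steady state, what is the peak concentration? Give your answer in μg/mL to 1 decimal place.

6.6 μg/mL

τ/t½ = 26/14 ≈ 1.8571, so fraction remaining f = (1/2)^(26/14) ≈ 0.2760.
Accumulation ratio R = 1/(1 − f) ≈ 1/0.7240 ≈ 1.3812.
Single-dose peak C₀ = D/Vd = 798/166 ≈ 4.807 μg/mL.
Steady-state peak Cmax,ss = C₀·R ≈ 4.807 × 1.3812 ≈ 6.639 μg/mL.
Peak 6.6 μg/mL vs MTC 11 μg/mL: below toxic threshold.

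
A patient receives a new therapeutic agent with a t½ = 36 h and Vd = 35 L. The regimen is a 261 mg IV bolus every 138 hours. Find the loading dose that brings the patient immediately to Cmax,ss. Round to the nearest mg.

281 mg

f = (1/2)^(138/36) ≈ 0.070154; accumulation ratio R = 1/(1−f) ≈ 1.07545.
Loading dose to hit Cmax,ss on first dose: D_load = D_maint·R ≈ 261 × 1.07545 ≈ 280.69 mg.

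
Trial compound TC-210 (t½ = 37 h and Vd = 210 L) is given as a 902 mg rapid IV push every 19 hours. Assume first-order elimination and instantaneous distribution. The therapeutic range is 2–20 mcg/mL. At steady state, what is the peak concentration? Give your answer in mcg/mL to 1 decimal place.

Over one 19-h interval, 19/37 ≈ 0.51351 half-lives elapse, leaving f ≈ 0.7005 of each dose.
At steady state, accumulation factor R = 1/(1 − e^(−kτ)) ≈ 3.3389.
Single-dose peak C₀ = D/Vd = 902/210 ≈ 4.295 mcg/mL.
Cmax,ss = C₀/(1 − f) ≈ 4.295/0.2995 ≈ 14.341 mcg/mL.
Peak 14.3 mcg/mL vs MTC 20 mcg/mL: below toxic threshold.

14.3 mcg/mL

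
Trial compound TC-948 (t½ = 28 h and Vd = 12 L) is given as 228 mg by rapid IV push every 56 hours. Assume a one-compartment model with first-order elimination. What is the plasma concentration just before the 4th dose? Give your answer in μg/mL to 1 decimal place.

f = (1/2)^(τ/t½) = (1/2)^(56/28) ≈ 0.2500.
C₀ = D/Vd = 228/12 ≈ 19.000 μg/mL.
Before the 4th dose, 3 doses have been given. Superposition: Cmin = C₀·(f + f² + … + f^3).
≈ 19.000 × (0.2500 + 0.0625 + 0.0156) ≈ 19.000 × 0.3281 ≈ 6.234 μg/mL.

6.2 μg/mL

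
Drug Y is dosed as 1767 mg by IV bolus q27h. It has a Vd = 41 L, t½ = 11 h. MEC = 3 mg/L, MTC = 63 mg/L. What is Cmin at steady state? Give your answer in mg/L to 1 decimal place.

τ/t½ = 27/11 ≈ 2.4545, so fraction remaining f = (1/2)^(27/11) ≈ 0.1824.
At steady state, accumulation factor R = 1/(1 − e^(−kτ)) ≈ 1.2231.
Each bolus raises the concentration by D/Vd = 1767/41 ≈ 43.098 mg/L.
Steady-state peak Cmax,ss = C₀·R ≈ 43.098 × 1.2231 ≈ 52.713 mg/L.
One interval later, Cmin,ss = Cmax,ss·e^(−kτ) ≈ 52.713 × 0.1824 ≈ 9.615 mg/L.
Trough 9.6 mg/L vs MEC 3 mg/L: adequate.

9.6 mg/L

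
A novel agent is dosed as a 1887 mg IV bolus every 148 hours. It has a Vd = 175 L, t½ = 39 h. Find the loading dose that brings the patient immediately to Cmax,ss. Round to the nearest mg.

f = (1/2)^(148/39) ≈ 0.072049; accumulation ratio R = 1/(1−f) ≈ 1.07764.
Loading dose to hit Cmax,ss on first dose: D_load = D_maint·R ≈ 1887 × 1.07764 ≈ 2033.51 mg.

2034 mg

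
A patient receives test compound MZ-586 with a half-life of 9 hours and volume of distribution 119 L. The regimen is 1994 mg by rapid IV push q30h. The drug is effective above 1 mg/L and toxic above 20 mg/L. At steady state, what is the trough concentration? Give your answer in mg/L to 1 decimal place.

Over one 30-h interval, 30/9 ≈ 3.3333 half-lives elapse, leaving f ≈ 0.0992 of each dose.
Accumulation ratio R = 1/(1 − f) ≈ 1/0.9008 ≈ 1.1101.
Single-dose peak C₀ = D/Vd = 1994/119 ≈ 16.756 mg/L.
Cmax,ss = C₀/(1 − f) ≈ 16.756/0.9008 ≈ 18.601 mg/L.
Steady-state trough Cmin,ss = Cmax,ss·f ≈ 18.601 × 0.0992 ≈ 1.845 mg/L.
Trough 1.8 mg/L vs MEC 1 mg/L: adequate.

1.8 mg/L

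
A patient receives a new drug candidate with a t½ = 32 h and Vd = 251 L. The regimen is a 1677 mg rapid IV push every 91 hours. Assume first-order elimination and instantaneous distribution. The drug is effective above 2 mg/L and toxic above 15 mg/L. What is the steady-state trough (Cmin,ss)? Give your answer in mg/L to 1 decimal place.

1.1 mg/L

Over one 91-h interval, 91/32 ≈ 2.8438 half-lives elapse, leaving f ≈ 0.1393 of each dose.
Accumulation ratio R = 1/(1 − f) ≈ 1/0.8607 ≈ 1.1618.
Single-dose peak C₀ = D/Vd = 1677/251 ≈ 6.681 mg/L.
Steady-state peak Cmax,ss = C₀·R ≈ 6.681 × 1.1618 ≈ 7.762 mg/L.
One interval later, Cmin,ss = Cmax,ss·e^(−kτ) ≈ 7.762 × 0.1393 ≈ 1.081 mg/L.
Trough 1.1 mg/L vs MEC 2 mg/L: subtherapeutic.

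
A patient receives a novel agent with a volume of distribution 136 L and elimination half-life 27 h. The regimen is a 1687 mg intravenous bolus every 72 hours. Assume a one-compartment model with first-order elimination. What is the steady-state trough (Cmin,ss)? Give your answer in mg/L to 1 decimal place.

2.3 mg/L

τ/t½ = 72/27 ≈ 2.6667, so fraction remaining f = (1/2)^(72/27) ≈ 0.1575.
Each bolus raises the concentration by D/Vd = 1687/136 ≈ 12.404 mg/L.
Steady-state trough Cmin,ss = C₀·f/(1−f) ≈ 12.404 × 0.1575/0.8425 ≈ 2.319 mg/L.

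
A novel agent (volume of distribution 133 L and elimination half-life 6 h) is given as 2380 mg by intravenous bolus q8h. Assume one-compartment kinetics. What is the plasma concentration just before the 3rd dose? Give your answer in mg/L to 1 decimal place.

9.9 mg/L

f = (1/2)^(τ/t½) = (1/2)^(8/6) ≈ 0.3969.
C₀ = D/Vd = 2380/133 ≈ 17.895 mg/L.
Before the 3rd dose, 2 doses have been given. Superposition: Cmin = C₀·(f + f²).
≈ 17.895 × (0.3969 + 0.1575) ≈ 17.895 × 0.5544 ≈ 9.921 mg/L.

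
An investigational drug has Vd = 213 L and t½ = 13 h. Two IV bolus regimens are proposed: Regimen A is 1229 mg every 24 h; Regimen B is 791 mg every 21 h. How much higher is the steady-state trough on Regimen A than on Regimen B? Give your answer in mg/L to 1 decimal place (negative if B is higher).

Regimen A: f = (1/2)^(24/13) ≈ 0.2781; Cmin,ss = (1229/213)·f/(1−f) ≈ 2.223 mg/L.
Regimen B: f = (1/2)^(21/13) ≈ 0.3264; Cmin,ss = (791/213)·f/(1−f) ≈ 1.799 mg/L.
Difference ≈ 2.223 − 1.799 ≈ 0.424 mg/L.

0.4 mg/L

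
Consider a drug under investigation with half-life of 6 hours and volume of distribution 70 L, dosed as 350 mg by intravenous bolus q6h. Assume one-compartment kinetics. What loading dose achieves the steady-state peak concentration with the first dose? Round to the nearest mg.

f = (1/2)^(6/6) ≈ 0.500000; accumulation ratio R = 1/(1−f) ≈ 2.00000.
Loading dose to hit Cmax,ss on first dose: D_load = D_maint·R ≈ 350 × 2.00000 ≈ 700.00 mg.

700 mg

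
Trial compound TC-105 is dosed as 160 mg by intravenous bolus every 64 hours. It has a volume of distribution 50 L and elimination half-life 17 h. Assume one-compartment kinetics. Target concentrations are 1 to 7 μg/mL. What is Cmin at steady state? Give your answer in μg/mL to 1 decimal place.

0.3 μg/mL

τ/t½ = 64/17 ≈ 3.7647, so fraction remaining f = (1/2)^(64/17) ≈ 0.0736.
Single-dose peak C₀ = D/Vd = 160/50 ≈ 3.200 μg/mL.
Steady-state trough Cmin,ss = C₀·f/(1−f) ≈ 3.200 × 0.0736/0.9264 ≈ 0.254 μg/mL.
Trough 0.3 μg/mL vs MEC 1 μg/mL: subtherapeutic.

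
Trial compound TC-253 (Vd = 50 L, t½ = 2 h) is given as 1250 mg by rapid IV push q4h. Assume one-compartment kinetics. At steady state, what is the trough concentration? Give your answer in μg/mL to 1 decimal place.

8.3 μg/mL

The dosing interval is 2 half-lives, so f = 2^(−2) = 0.25.
At steady state, R = 1/(1 − 0.25) = 4/3.
Single-dose peak C₀ = D/Vd = 1250/50 = 25 μg/mL.
Steady-state peak Cmax,ss = C₀·R = 25 × 4/3 ≈ 33.333 μg/mL.
Steady-state trough Cmin,ss = Cmax,ss·f ≈ 33.333 × 0.25 ≈ 8.333 μg/mL.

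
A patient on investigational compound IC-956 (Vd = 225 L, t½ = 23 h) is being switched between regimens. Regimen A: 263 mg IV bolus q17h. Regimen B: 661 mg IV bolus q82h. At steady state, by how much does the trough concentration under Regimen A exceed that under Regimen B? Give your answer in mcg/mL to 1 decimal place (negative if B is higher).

1.5 mcg/mL

Regimen A: f = (1/2)^(17/23) ≈ 0.5991; Cmin,ss = (263/225)·f/(1−f) ≈ 1.747 mcg/mL.
Regimen B: f = (1/2)^(82/23) ≈ 0.0845; Cmin,ss = (661/225)·f/(1−f) ≈ 0.271 mcg/mL.
Difference ≈ 1.747 − 0.271 ≈ 1.476 mcg/mL.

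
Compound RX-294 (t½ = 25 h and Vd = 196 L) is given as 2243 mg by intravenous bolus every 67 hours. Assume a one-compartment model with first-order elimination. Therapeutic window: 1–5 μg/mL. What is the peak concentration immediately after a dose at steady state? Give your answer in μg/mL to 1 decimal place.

Over one 67-h interval, 67/25 ≈ 2.68 half-lives elapse, leaving f ≈ 0.1560 of each dose.
At steady state, accumulation factor R = 1/(1 − e^(−kτ)) ≈ 1.1848.
Each bolus raises the concentration by D/Vd = 2243/196 ≈ 11.444 μg/mL.
Steady-state peak Cmax,ss = C₀·R ≈ 11.444 × 1.1848 ≈ 13.559 μg/mL.
Peak 13.6 μg/mL vs MTC 5 μg/mL: exceeds toxic threshold.

13.6 μg/mL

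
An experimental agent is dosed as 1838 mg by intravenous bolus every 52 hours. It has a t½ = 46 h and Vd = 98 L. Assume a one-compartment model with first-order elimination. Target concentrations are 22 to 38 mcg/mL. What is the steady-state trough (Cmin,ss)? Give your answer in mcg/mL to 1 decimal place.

τ/t½ = 52/46 ≈ 1.1304, so fraction remaining f = (1/2)^(52/46) ≈ 0.4568.
Accumulation ratio R = 1/(1 − f) ≈ 1/0.5432 ≈ 1.8409.
Each bolus raises the concentration by D/Vd = 1838/98 ≈ 18.755 mcg/mL.
Cmax,ss = C₀/(1 − f) ≈ 18.755/0.5432 ≈ 34.527 mcg/mL.
One interval later, Cmin,ss = Cmax,ss·e^(−kτ) ≈ 34.527 × 0.4568 ≈ 15.772 mcg/mL.
Trough 15.8 mcg/mL vs MEC 22 mcg/mL: subtherapeutic.

15.8 mcg/mL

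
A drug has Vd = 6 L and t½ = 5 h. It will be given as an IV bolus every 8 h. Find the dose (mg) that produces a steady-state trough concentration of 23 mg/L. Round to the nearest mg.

280 mg

τ/t½ = 8/5 ≈ 1.6, so f = (1/2)^(8/5) ≈ 0.329877.
Cmin,ss = (D/Vd)·f/(1−f), so D = Cmin,ss·Vd·(1−f)/f.
D = 23 × 6 × (1−f)/f ≈ 23 × 6 × 2.03143 ≈ 280.34 mg.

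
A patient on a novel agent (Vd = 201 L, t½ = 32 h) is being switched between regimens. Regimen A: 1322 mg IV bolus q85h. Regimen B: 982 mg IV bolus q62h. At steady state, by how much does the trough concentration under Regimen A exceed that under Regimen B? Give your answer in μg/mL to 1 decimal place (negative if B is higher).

-0.5 μg/mL

Regimen A: f = (1/2)^(85/32) ≈ 0.1586; Cmin,ss = (1322/201)·f/(1−f) ≈ 1.240 μg/mL.
Regimen B: f = (1/2)^(62/32) ≈ 0.2611; Cmin,ss = (982/201)·f/(1−f) ≈ 1.726 μg/mL.
Difference ≈ 1.240 − 1.726 ≈ -0.486 μg/mL.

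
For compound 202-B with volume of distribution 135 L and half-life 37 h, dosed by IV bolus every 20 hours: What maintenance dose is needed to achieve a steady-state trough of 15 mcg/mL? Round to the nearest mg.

τ/t½ = 20/37 ≈ 0.54054, so f = (1/2)^(20/37) ≈ 0.687513.
Cmin,ss = (D/Vd)·f/(1−f), so D = Cmin,ss·Vd·(1−f)/f.
D = 15 × 135 × (1−f)/f ≈ 15 × 135 × 0.45452 ≈ 920.40 mg.

920 mg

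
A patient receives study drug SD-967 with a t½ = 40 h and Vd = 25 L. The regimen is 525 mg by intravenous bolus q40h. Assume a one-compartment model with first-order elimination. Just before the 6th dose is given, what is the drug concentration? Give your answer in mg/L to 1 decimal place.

20.3 mg/L

f = (1/2)^(τ/t½) = (1/2)^(40/40) ≈ 0.5000.
C₀ = D/Vd = 525/25 ≈ 21.000 mg/L.
Before the 6th dose, 5 doses have been given. Superposition: Cmin = C₀·(f + f² + … + f^5).
≈ 21.000 × (0.5000 + 0.2500 + 0.1250 + 0.0625 + 0.0313) ≈ 21.000 × 0.9688 ≈ 20.345 mg/L.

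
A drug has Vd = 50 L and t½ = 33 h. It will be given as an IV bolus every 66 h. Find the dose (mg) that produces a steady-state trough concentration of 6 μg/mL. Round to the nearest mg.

τ/t½ = 66/33 ≈ 2, so f = (1/2)^(66/33) ≈ 0.250000.
Cmin,ss = (D/Vd)·f/(1−f), so D = Cmin,ss·Vd·(1−f)/f.
D = 6 × 50 × (1−f)/f ≈ 6 × 50 × 3.00000 ≈ 900.00 mg.

900 mg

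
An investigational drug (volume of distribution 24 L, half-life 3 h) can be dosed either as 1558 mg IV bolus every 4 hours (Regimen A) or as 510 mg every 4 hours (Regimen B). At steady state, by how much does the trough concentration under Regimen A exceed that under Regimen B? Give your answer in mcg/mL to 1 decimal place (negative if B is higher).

28.7 mcg/mL

Regimen A: f = (1/2)^(4/3) ≈ 0.3969; Cmin,ss = (1558/24)·f/(1−f) ≈ 42.722 mcg/mL.
Regimen B: f = (1/2)^(4/3) ≈ 0.3969; Cmin,ss = (510/24)·f/(1−f) ≈ 13.985 mcg/mL.
Difference ≈ 42.722 − 13.985 ≈ 28.737 mcg/mL.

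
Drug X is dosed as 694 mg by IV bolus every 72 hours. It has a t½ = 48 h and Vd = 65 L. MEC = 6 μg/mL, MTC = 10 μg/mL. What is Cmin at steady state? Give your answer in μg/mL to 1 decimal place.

Over one 72-h interval, 72/48 ≈ 1.5 half-lives elapse, leaving f ≈ 0.3536 of each dose.
Single-dose peak C₀ = D/Vd = 694/65 ≈ 10.677 μg/mL.
Steady-state trough Cmin,ss = C₀·f/(1−f) ≈ 10.677 × 0.3536/0.6464 ≈ 5.841 μg/mL.
Trough 5.8 μg/mL vs MEC 6 μg/mL: subtherapeutic.

5.8 μg/mL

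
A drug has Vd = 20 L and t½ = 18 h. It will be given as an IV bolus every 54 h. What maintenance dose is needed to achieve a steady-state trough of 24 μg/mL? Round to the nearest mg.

3360 mg

τ/t½ = 54/18 ≈ 3, so f = (1/2)^(54/18) ≈ 0.125000.
Cmin,ss = (D/Vd)·f/(1−f), so D = Cmin,ss·Vd·(1−f)/f.
D = 24 × 20 × (1−f)/f ≈ 24 × 20 × 7.00000 ≈ 3360.00 mg.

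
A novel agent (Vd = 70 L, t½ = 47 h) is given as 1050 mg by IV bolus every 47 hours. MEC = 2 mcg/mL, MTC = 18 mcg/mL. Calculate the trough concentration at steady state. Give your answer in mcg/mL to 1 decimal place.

The dosing interval is 1 half-life, so f = 2^(−1) = 0.5.
At steady state, R = 1/(1 − 0.5) = 2/1.
Single-dose peak C₀ = D/Vd = 1050/70 = 15 mcg/mL.
Steady-state peak Cmax,ss = C₀·R = 15 × 2/1 ≈ 30.000 mcg/mL.
Steady-state trough Cmin,ss = Cmax,ss·f ≈ 30.000 × 0.5 ≈ 15.000 mcg/mL.
Trough 15.0 mcg/mL vs MEC 2 mcg/mL: adequate.

15.0 mcg/mL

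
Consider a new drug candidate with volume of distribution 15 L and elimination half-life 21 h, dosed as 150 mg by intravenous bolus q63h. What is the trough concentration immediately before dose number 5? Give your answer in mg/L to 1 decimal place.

f = (1/2)^(τ/t½) = (1/2)^(63/21) ≈ 0.1250.
C₀ = D/Vd = 150/15 ≈ 10.000 mg/L.
Before the 5th dose, 4 doses have been given. Superposition: Cmin = C₀·(f + f² + … + f^4).
≈ 10.000 × (0.1250 + 0.0156 + 0.0020 + 0.0002) ≈ 10.000 × 0.1428 ≈ 1.428 mg/L.

1.4 mg/L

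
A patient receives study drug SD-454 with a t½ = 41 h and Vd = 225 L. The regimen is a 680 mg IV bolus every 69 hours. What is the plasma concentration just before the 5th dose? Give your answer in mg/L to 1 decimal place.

1.4 mg/L

f = (1/2)^(τ/t½) = (1/2)^(69/41) ≈ 0.3115.
C₀ = D/Vd = 680/225 ≈ 3.022 mg/L.
Before the 5th dose, 4 doses have been given. Superposition: Cmin = C₀·(f + f² + … + f^4).
≈ 3.022 × (0.3115 + 0.0970 + 0.0302 + 0.0094) ≈ 3.022 × 0.4481 ≈ 1.354 mg/L.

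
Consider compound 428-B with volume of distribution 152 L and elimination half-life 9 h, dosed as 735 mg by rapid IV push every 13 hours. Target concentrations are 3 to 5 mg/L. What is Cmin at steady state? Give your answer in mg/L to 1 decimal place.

2.8 mg/L

k = ln2/t½ = ln2/9 ≈ 0.077016 h⁻¹; fraction remaining f = e^(−kτ) = e^(−0.077016×13) ≈ 0.3674.
At steady state, accumulation factor R = 1/(1 − e^(−kτ)) ≈ 1.5808.
Single-dose peak C₀ = D/Vd = 735/152 ≈ 4.836 mg/L.
Cmax,ss = C₀/(1 − f) ≈ 4.836/0.6326 ≈ 7.645 mg/L.
Steady-state trough Cmin,ss = Cmax,ss·f ≈ 7.645 × 0.3674 ≈ 2.809 mg/L.
Trough 2.8 mg/L vs MEC 3 mg/L: subtherapeutic.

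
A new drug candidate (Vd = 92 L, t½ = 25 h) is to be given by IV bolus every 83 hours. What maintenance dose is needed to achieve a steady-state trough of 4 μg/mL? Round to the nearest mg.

τ/t½ = 83/25 ≈ 3.32, so f = (1/2)^(83/25) ≈ 0.100134.
Cmin,ss = (D/Vd)·f/(1−f), so D = Cmin,ss·Vd·(1−f)/f.
D = 4 × 92 × (1−f)/f ≈ 4 × 92 × 8.98662 ≈ 3307.08 mg.

3307 mg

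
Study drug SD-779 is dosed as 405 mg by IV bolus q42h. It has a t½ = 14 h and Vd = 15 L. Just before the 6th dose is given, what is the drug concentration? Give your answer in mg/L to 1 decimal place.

f = (1/2)^(τ/t½) = (1/2)^(42/14) ≈ 0.1250.
C₀ = D/Vd = 405/15 ≈ 27.000 mg/L.
Before the 6th dose, 5 doses have been given. Superposition: Cmin = C₀·(f + f² + … + f^5).
≈ 27.000 × (0.1250 + 0.0156 + 0.0020 + 0.0002 + 0.0000) ≈ 27.000 × 0.1428 ≈ 3.856 mg/L.

3.9 mg/L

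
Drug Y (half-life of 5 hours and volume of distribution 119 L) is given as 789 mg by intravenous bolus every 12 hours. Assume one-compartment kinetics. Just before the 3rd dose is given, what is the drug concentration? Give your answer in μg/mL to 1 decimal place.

1.5 μg/mL

f = (1/2)^(τ/t½) = (1/2)^(12/5) ≈ 0.1895.
C₀ = D/Vd = 789/119 ≈ 6.630 μg/mL.
Before the 3rd dose, 2 doses have been given. Superposition: Cmin = C₀·(f + f²).
≈ 6.630 × (0.1895 + 0.0359) ≈ 6.630 × 0.2254 ≈ 1.494 μg/mL.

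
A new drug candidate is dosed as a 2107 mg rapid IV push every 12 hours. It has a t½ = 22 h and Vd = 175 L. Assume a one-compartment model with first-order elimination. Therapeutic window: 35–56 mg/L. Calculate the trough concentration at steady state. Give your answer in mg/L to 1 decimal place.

26.2 mg/L

k = ln2/t½ = ln2/22 ≈ 0.031507 h⁻¹; fraction remaining f = e^(−kτ) = e^(−0.031507×12) ≈ 0.6852.
At steady state, accumulation factor R = 1/(1 − e^(−kτ)) ≈ 3.1766.
Each bolus raises the concentration by D/Vd = 2107/175 ≈ 12.040 mg/L.
Cmax,ss = C₀/(1 − f) ≈ 12.040/0.3148 ≈ 38.247 mg/L.
One interval later, Cmin,ss = Cmax,ss·e^(−kτ) ≈ 38.247 × 0.6852 ≈ 26.207 mg/L.
Trough 26.2 mg/L vs MEC 35 mg/L: subtherapeutic.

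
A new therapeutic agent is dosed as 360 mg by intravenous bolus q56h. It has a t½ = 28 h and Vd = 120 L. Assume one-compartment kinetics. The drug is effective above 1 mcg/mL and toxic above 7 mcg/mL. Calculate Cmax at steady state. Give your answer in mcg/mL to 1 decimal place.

4.0 mcg/mL

τ = 56 h = 2 half-lives, so f = (1/2)^2 = 0.25.
Accumulation ratio R = 1/(1 − f) = 1/0.75 = 4/3.
Single-dose peak C₀ = D/Vd = 360/120 = 3 mcg/mL.
Steady-state peak Cmax,ss = C₀·R = 3 × 4/3 ≈ 4.000 mcg/mL.
Peak 4.0 mcg/mL vs MTC 7 mcg/mL: below toxic threshold.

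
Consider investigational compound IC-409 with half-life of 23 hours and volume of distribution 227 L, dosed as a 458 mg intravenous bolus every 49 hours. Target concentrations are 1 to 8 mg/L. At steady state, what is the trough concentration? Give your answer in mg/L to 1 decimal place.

τ/t½ = 49/23 ≈ 2.1304, so fraction remaining f = (1/2)^(49/23) ≈ 0.2284.
Accumulation ratio R = 1/(1 − f) ≈ 1/0.7716 ≈ 1.2960.
Single-dose peak C₀ = D/Vd = 458/227 ≈ 2.018 mg/L.
Steady-state peak Cmax,ss = C₀·R ≈ 2.018 × 1.2960 ≈ 2.615 mg/L.
One interval later, Cmin,ss = Cmax,ss·e^(−kτ) ≈ 2.615 × 0.2284 ≈ 0.597 mg/L.
Trough 0.6 mg/L vs MEC 1 mg/L: subtherapeutic.

0.6 mg/L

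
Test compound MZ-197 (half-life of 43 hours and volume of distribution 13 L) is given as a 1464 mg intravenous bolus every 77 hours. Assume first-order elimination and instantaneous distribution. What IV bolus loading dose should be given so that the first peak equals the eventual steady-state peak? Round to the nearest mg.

f = (1/2)^(77/43) ≈ 0.289032; accumulation ratio R = 1/(1−f) ≈ 1.40653.
Loading dose to hit Cmax,ss on first dose: D_load = D_maint·R ≈ 1464 × 1.40653 ≈ 2059.16 mg.

2059 mg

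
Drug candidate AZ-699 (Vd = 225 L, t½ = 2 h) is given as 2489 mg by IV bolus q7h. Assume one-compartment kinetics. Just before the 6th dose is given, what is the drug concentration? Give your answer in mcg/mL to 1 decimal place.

f = (1/2)^(τ/t½) = (1/2)^(7/2) ≈ 0.0884.
C₀ = D/Vd = 2489/225 ≈ 11.062 mcg/mL.
Before the 6th dose, 5 doses have been given. Superposition: Cmin = C₀·(f + f² + … + f^5).
≈ 11.062 × (0.0884 + 0.0078 + 0.0007 + 0.0001 + 0.0000) ≈ 11.062 × 0.0970 ≈ 1.073 mcg/mL.

1.1 mcg/mL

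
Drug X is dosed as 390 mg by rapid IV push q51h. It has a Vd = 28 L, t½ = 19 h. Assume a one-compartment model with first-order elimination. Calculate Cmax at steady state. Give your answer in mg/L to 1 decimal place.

16.5 mg/L

τ/t½ = 51/19 ≈ 2.6842, so fraction remaining f = (1/2)^(51/19) ≈ 0.1556.
At steady state, accumulation factor R = 1/(1 − e^(−kτ)) ≈ 1.1843.
Each bolus raises the concentration by D/Vd = 390/28 ≈ 13.929 mg/L.
Steady-state peak Cmax,ss = C₀·R ≈ 13.929 × 1.1843 ≈ 16.496 mg/L.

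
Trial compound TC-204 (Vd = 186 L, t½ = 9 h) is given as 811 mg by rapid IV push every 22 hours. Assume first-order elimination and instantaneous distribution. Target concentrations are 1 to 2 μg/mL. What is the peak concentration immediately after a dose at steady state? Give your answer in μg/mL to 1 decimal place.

τ/t½ = 22/9 ≈ 2.4444, so fraction remaining f = (1/2)^(22/9) ≈ 0.1837.
At steady state, accumulation factor R = 1/(1 − e^(−kτ)) ≈ 1.2250.
Single-dose peak C₀ = D/Vd = 811/186 ≈ 4.360 μg/mL.
Steady-state peak Cmax,ss = C₀·R ≈ 4.360 × 1.2250 ≈ 5.341 μg/mL.
Peak 5.3 μg/mL vs MTC 2 μg/mL: exceeds toxic threshold.

5.3 μg/mL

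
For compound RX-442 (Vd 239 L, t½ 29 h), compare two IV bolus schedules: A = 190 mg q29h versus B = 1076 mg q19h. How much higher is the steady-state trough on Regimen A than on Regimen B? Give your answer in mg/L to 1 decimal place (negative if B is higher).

-7.0 mg/L

Regimen A: f = (1/2)^(29/29) ≈ 0.5000; Cmin,ss = (190/239)·f/(1−f) ≈ 0.795 mg/L.
Regimen B: f = (1/2)^(19/29) ≈ 0.6350; Cmin,ss = (1076/239)·f/(1−f) ≈ 7.832 mg/L.
Difference ≈ 0.795 − 7.832 ≈ -7.037 mg/L.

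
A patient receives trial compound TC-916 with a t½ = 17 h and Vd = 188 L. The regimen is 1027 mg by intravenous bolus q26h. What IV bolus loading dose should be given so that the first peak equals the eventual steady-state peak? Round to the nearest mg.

f = (1/2)^(26/17) ≈ 0.346419; accumulation ratio R = 1/(1−f) ≈ 1.53003.
Loading dose to hit Cmax,ss on first dose: D_load = D_maint·R ≈ 1027 × 1.53003 ≈ 1571.34 mg.

1571 mg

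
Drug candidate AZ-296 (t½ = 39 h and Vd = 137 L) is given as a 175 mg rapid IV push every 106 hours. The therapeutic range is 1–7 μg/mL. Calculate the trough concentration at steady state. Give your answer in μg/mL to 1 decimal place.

k = ln2/t½ = ln2/39 ≈ 0.017773 h⁻¹; fraction remaining f = e^(−kτ) = e^(−0.017773×106) ≈ 0.1520.
Single-dose peak C₀ = D/Vd = 175/137 ≈ 1.277 μg/mL.
Steady-state trough Cmin,ss = C₀·f/(1−f) ≈ 1.277 × 0.1520/0.8480 ≈ 0.229 μg/mL.
Trough 0.2 μg/mL vs MEC 1 μg/mL: subtherapeutic.

0.2 μg/mL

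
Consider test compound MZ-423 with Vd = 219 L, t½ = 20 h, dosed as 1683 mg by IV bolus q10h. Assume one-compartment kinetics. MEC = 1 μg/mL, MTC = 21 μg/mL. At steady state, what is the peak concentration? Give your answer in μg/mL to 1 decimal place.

k = ln2/t½ = ln2/20 ≈ 0.034657 h⁻¹; fraction remaining f = e^(−kτ) = e^(−0.034657×10) ≈ 0.7071.
At steady state, accumulation factor R = 1/(1 − e^(−kτ)) ≈ 3.4141.
Each bolus raises the concentration by D/Vd = 1683/219 ≈ 7.685 μg/mL.
Steady-state peak Cmax,ss = C₀·R ≈ 7.685 × 3.4141 ≈ 26.237 μg/mL.
Peak 26.2 μg/mL vs MTC 21 μg/mL: exceeds toxic threshold.

26.2 μg/mL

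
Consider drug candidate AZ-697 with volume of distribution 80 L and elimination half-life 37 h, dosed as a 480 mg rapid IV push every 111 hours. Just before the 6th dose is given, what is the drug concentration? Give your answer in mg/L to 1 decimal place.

f = (1/2)^(τ/t½) = (1/2)^(111/37) ≈ 0.1250.
C₀ = D/Vd = 480/80 ≈ 6.000 mg/L.
Before the 6th dose, 5 doses have been given. Superposition: Cmin = C₀·(f + f² + … + f^5).
≈ 6.000 × (0.1250 + 0.0156 + 0.0020 + 0.0002 + 0.0000) ≈ 6.000 × 0.1428 ≈ 0.857 mg/L.

0.9 mg/L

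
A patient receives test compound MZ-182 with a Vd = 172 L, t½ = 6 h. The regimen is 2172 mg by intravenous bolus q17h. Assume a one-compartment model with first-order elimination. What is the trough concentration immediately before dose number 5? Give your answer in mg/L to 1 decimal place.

2.1 mg/L

f = (1/2)^(τ/t½) = (1/2)^(17/6) ≈ 0.1403.
C₀ = D/Vd = 2172/172 ≈ 12.628 mg/L.
Before the 5th dose, 4 doses have been given. Superposition: Cmin = C₀·(f + f² + … + f^4).
≈ 12.628 × (0.1403 + 0.0197 + 0.0028 + 0.0004) ≈ 12.628 × 0.1632 ≈ 2.061 mg/L.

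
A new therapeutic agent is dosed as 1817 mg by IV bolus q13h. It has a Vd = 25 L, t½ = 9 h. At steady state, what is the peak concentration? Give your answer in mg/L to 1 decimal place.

114.9 mg/L

k = ln2/t½ = ln2/9 ≈ 0.077016 h⁻¹; fraction remaining f = e^(−kτ) = e^(−0.077016×13) ≈ 0.3674.
At steady state, accumulation factor R = 1/(1 − e^(−kτ)) ≈ 1.5808.
Each bolus raises the concentration by D/Vd = 1817/25 ≈ 72.680 mg/L.
Cmax,ss = C₀/(1 − f) ≈ 72.680/0.6326 ≈ 114.891 mg/L.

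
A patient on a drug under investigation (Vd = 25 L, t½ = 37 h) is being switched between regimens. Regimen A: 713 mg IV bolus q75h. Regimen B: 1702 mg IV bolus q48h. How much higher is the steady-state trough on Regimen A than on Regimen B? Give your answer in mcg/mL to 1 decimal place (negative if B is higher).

Regimen A: f = (1/2)^(75/37) ≈ 0.2454; Cmin,ss = (713/25)·f/(1−f) ≈ 9.275 mcg/mL.
Regimen B: f = (1/2)^(48/37) ≈ 0.4069; Cmin,ss = (1702/25)·f/(1−f) ≈ 46.707 mcg/mL.
Difference ≈ 9.275 − 46.707 ≈ -37.432 mcg/mL.

-37.4 mcg/mL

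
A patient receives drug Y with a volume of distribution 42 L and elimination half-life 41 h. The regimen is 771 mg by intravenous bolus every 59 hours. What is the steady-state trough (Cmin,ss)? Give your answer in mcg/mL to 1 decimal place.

Over one 59-h interval, 59/41 ≈ 1.439 half-lives elapse, leaving f ≈ 0.3688 of each dose.
Accumulation ratio R = 1/(1 − f) ≈ 1/0.6312 ≈ 1.5843.
Single-dose peak C₀ = D/Vd = 771/42 ≈ 18.357 mcg/mL.
Steady-state peak Cmax,ss = C₀·R ≈ 18.357 × 1.5843 ≈ 29.083 mcg/mL.
One interval later, Cmin,ss = Cmax,ss·e^(−kτ) ≈ 29.083 × 0.3688 ≈ 10.726 mcg/mL.

10.7 mcg/mL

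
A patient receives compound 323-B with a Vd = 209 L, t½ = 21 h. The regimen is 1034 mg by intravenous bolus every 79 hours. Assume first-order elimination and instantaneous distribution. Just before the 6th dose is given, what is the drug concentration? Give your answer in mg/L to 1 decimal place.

f = (1/2)^(τ/t½) = (1/2)^(79/21) ≈ 0.0737.
C₀ = D/Vd = 1034/209 ≈ 4.947 mg/L.
Before the 6th dose, 5 doses have been given. Superposition: Cmin = C₀·(f + f² + … + f^5).
≈ 4.947 × (0.0737 + 0.0054 + 0.0004 + 0.0000 + 0.0000) ≈ 4.947 × 0.0795 ≈ 0.393 mg/L.

0.4 mg/L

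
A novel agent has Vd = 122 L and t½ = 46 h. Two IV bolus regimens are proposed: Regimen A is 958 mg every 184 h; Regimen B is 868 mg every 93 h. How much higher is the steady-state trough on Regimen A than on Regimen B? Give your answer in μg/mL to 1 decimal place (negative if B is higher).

-1.8 μg/mL

Regimen A: f = (1/2)^(184/46) ≈ 0.0625; Cmin,ss = (958/122)·f/(1−f) ≈ 0.523 μg/mL.
Regimen B: f = (1/2)^(93/46) ≈ 0.2463; Cmin,ss = (868/122)·f/(1−f) ≈ 2.325 μg/mL.
Difference ≈ 0.523 − 2.325 ≈ -1.802 μg/mL.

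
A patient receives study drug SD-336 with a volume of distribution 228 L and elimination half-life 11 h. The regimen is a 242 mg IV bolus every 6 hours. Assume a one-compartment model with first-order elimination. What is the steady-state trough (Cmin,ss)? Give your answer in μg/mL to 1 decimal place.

k = ln2/t½ = ln2/11 ≈ 0.063013 h⁻¹; fraction remaining f = e^(−kτ) = e^(−0.063013×6) ≈ 0.6852.
Each bolus raises the concentration by D/Vd = 242/228 ≈ 1.061 μg/mL.
Steady-state trough Cmin,ss = C₀·f/(1−f) ≈ 1.061 × 0.6852/0.3148 ≈ 2.309 μg/mL.

2.3 μg/mL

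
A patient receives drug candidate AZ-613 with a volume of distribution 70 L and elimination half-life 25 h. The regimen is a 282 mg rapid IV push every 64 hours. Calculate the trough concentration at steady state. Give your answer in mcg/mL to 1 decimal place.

τ/t½ = 64/25 ≈ 2.56, so fraction remaining f = (1/2)^(64/25) ≈ 0.1696.
Each bolus raises the concentration by D/Vd = 282/70 ≈ 4.029 mcg/mL.
Steady-state trough Cmin,ss = C₀·f/(1−f) ≈ 4.029 × 0.1696/0.8304 ≈ 0.823 mcg/mL.

0.8 mcg/mL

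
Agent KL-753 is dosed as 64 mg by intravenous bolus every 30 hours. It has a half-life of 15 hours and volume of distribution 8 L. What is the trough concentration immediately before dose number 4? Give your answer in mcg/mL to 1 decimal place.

2.6 mcg/mL

f = (1/2)^(τ/t½) = (1/2)^(30/15) ≈ 0.2500.
C₀ = D/Vd = 64/8 ≈ 8.000 mcg/mL.
Before the 4th dose, 3 doses have been given. Superposition: Cmin = C₀·(f + f² + … + f^3).
≈ 8.000 × (0.2500 + 0.0625 + 0.0156) ≈ 8.000 × 0.3281 ≈ 2.625 mcg/mL.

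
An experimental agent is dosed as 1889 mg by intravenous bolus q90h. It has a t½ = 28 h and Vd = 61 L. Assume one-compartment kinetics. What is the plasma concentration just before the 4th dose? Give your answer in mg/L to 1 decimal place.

3.7 mg/L

f = (1/2)^(τ/t½) = (1/2)^(90/28) ≈ 0.1077.
C₀ = D/Vd = 1889/61 ≈ 30.967 mg/L.
Before the 4th dose, 3 doses have been given. Superposition: Cmin = C₀·(f + f² + … + f^3).
≈ 30.967 × (0.1077 + 0.0116 + 0.0012) ≈ 30.967 × 0.1205 ≈ 3.732 mg/L.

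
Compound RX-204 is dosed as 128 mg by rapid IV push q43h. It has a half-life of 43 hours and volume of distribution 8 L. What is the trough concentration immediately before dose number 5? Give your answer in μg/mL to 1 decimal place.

15.0 μg/mL

f = (1/2)^(τ/t½) = (1/2)^(43/43) ≈ 0.5000.
C₀ = D/Vd = 128/8 ≈ 16.000 μg/mL.
Before the 5th dose, 4 doses have been given. Superposition: Cmin = C₀·(f + f² + … + f^4).
≈ 16.000 × (0.5000 + 0.2500 + 0.1250 + 0.0625) ≈ 16.000 × 0.9375 ≈ 15.000 μg/mL.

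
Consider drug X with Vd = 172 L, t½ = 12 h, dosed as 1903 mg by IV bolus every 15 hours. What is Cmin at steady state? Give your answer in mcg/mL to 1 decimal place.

Over one 15-h interval, 15/12 ≈ 1.25 half-lives elapse, leaving f ≈ 0.4204 of each dose.
Each bolus raises the concentration by D/Vd = 1903/172 ≈ 11.064 mcg/mL.
Steady-state trough Cmin,ss = C₀·f/(1−f) ≈ 11.064 × 0.4204/0.5796 ≈ 8.025 mcg/mL.

8.0 mcg/mL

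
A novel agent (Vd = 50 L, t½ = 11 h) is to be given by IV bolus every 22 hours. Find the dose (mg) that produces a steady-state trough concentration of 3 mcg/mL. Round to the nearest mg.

τ/t½ = 22/11 ≈ 2, so f = (1/2)^(22/11) ≈ 0.250000.
Cmin,ss = (D/Vd)·f/(1−f), so D = Cmin,ss·Vd·(1−f)/f.
D = 3 × 50 × (1−f)/f ≈ 3 × 50 × 3.00000 ≈ 450.00 mg.

450 mg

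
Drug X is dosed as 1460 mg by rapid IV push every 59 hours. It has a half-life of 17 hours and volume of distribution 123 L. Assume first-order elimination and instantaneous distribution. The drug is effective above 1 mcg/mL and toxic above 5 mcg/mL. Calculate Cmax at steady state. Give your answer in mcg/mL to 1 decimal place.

13.0 mcg/mL

k = ln2/t½ = ln2/17 ≈ 0.040773 h⁻¹; fraction remaining f = e^(−kτ) = e^(−0.040773×59) ≈ 0.0902.
At steady state, accumulation factor R = 1/(1 − e^(−kτ)) ≈ 1.0991.
Single-dose peak C₀ = D/Vd = 1460/123 ≈ 11.870 mcg/mL.
Cmax,ss = C₀/(1 − f) ≈ 11.870/0.9098 ≈ 13.047 mcg/mL.
Peak 13.0 mcg/mL vs MTC 5 mcg/mL: exceeds toxic threshold.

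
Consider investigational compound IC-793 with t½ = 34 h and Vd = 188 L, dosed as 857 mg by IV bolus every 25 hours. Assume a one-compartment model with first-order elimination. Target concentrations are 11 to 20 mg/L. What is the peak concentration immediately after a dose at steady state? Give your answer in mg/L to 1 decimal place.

τ/t½ = 25/34 ≈ 0.73529, so fraction remaining f = (1/2)^(25/34) ≈ 0.6007.
Accumulation ratio R = 1/(1 − f) ≈ 1/0.3993 ≈ 2.5044.
Each bolus raises the concentration by D/Vd = 857/188 ≈ 4.559 mg/L.
Steady-state peak Cmax,ss = C₀·R ≈ 4.559 × 2.5044 ≈ 11.418 mg/L.
Peak 11.4 mg/L vs MTC 20 mg/L: below toxic threshold.

11.4 mg/L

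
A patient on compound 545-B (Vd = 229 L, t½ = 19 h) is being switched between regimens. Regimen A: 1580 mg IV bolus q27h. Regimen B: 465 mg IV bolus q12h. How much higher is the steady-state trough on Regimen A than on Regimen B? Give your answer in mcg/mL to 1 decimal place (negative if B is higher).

0.4 mcg/mL

Regimen A: f = (1/2)^(27/19) ≈ 0.3734; Cmin,ss = (1580/229)·f/(1−f) ≈ 4.112 mcg/mL.
Regimen B: f = (1/2)^(12/19) ≈ 0.6455; Cmin,ss = (465/229)·f/(1−f) ≈ 3.697 mcg/mL.
Difference ≈ 4.112 − 3.697 ≈ 0.415 mcg/mL.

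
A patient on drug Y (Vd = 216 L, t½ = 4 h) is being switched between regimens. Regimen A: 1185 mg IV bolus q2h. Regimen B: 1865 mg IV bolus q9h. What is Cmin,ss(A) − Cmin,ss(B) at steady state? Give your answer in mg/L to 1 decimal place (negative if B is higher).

10.9 mg/L

Regimen A: f = (1/2)^(2/4) ≈ 0.7071; Cmin,ss = (1185/216)·f/(1−f) ≈ 13.244 mg/L.
Regimen B: f = (1/2)^(9/4) ≈ 0.2102; Cmin,ss = (1865/216)·f/(1−f) ≈ 2.298 mg/L.
Difference ≈ 13.244 − 2.298 ≈ 10.946 mg/L.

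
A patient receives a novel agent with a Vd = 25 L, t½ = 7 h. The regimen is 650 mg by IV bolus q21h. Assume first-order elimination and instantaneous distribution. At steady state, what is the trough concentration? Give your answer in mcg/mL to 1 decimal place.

The dosing interval is 3 half-lives, so f = 2^(−3) = 0.125.
Accumulation ratio R = 1/(1 − f) = 1/0.875 = 8/7.
Single-dose peak C₀ = D/Vd = 650/25 = 26 mcg/mL.
Steady-state peak Cmax,ss = C₀·R = 26 × 8/7 ≈ 29.714 mcg/mL.
Steady-state trough Cmin,ss = Cmax,ss·f ≈ 29.714 × 0.125 ≈ 3.714 mcg/mL.

3.7 mcg/mL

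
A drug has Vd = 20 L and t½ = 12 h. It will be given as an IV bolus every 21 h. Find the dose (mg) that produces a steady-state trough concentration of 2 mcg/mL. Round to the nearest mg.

95 mg

τ/t½ = 21/12 ≈ 1.75, so f = (1/2)^(21/12) ≈ 0.297302.
Cmin,ss = (D/Vd)·f/(1−f), so D = Cmin,ss·Vd·(1−f)/f.
D = 2 × 20 × (1−f)/f ≈ 2 × 20 × 2.36358 ≈ 94.54 mg.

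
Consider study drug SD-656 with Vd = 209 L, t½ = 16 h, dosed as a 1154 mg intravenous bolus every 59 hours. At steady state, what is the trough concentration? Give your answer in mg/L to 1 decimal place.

0.5 mg/L

Over one 59-h interval, 59/16 ≈ 3.6875 half-lives elapse, leaving f ≈ 0.0776 of each dose.
Each bolus raises the concentration by D/Vd = 1154/209 ≈ 5.522 mg/L.
Steady-state trough Cmin,ss = C₀·f/(1−f) ≈ 5.522 × 0.0776/0.9224 ≈ 0.465 mg/L.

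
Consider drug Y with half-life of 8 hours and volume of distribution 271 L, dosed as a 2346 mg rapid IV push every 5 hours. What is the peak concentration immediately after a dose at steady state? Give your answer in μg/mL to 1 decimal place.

Over one 5-h interval, 5/8 ≈ 0.625 half-lives elapse, leaving f ≈ 0.6484 of each dose.
At steady state, accumulation factor R = 1/(1 − e^(−kτ)) ≈ 2.8441.
Single-dose peak C₀ = D/Vd = 2346/271 ≈ 8.657 μg/mL.
Cmax,ss = C₀/(1 − f) ≈ 8.657/0.3516 ≈ 24.622 μg/mL.

24.6 μg/mL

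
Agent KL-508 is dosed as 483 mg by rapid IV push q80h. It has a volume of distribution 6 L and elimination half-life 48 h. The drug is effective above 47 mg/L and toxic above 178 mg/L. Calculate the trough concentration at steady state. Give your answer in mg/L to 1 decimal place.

τ/t½ = 80/48 ≈ 1.6667, so fraction remaining f = (1/2)^(80/48) ≈ 0.3150.
Single-dose peak C₀ = D/Vd = 483/6 ≈ 80.500 mg/L.
Steady-state trough Cmin,ss = C₀·f/(1−f) ≈ 80.500 × 0.3150/0.6850 ≈ 37.018 mg/L.
Trough 37.0 mg/L vs MEC 47 mg/L: subtherapeutic.

37.0 mg/L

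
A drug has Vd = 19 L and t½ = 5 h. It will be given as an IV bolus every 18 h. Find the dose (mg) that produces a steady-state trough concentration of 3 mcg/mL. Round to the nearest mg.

634 mg

τ/t½ = 18/5 ≈ 3.6, so f = (1/2)^(18/5) ≈ 0.082469.
Cmin,ss = (D/Vd)·f/(1−f), so D = Cmin,ss·Vd·(1−f)/f.
D = 3 × 19 × (1−f)/f ≈ 3 × 19 × 11.12577 ≈ 634.17 mg.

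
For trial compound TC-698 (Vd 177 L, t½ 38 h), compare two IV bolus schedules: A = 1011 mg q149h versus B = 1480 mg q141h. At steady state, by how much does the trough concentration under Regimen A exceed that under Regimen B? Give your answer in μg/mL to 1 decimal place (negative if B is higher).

Regimen A: f = (1/2)^(149/38) ≈ 0.0660; Cmin,ss = (1011/177)·f/(1−f) ≈ 0.404 μg/mL.
Regimen B: f = (1/2)^(141/38) ≈ 0.0764; Cmin,ss = (1480/177)·f/(1−f) ≈ 0.692 μg/mL.
Difference ≈ 0.404 − 0.692 ≈ -0.288 μg/mL.

-0.3 μg/mL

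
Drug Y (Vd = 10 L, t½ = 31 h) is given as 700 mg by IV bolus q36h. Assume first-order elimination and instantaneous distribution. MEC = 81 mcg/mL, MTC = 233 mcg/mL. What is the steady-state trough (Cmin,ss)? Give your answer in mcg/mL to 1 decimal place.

56.6 mcg/mL

τ/t½ = 36/31 ≈ 1.1613, so fraction remaining f = (1/2)^(36/31) ≈ 0.4471.
Accumulation ratio R = 1/(1 − f) ≈ 1/0.5529 ≈ 1.8086.
Each bolus raises the concentration by D/Vd = 700/10 ≈ 70.000 mcg/mL.
Cmax,ss = C₀/(1 − f) ≈ 70.000/0.5529 ≈ 126.605 mcg/mL.
Steady-state trough Cmin,ss = Cmax,ss·f ≈ 126.605 × 0.4471 ≈ 56.605 mcg/mL.
Trough 56.6 mcg/mL vs MEC 81 mcg/mL: subtherapeutic.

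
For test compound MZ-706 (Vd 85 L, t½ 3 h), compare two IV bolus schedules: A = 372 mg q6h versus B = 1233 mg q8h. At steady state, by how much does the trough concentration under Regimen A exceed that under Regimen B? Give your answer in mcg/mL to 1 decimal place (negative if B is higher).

-1.3 mcg/mL

Regimen A: f = (1/2)^(6/3) ≈ 0.2500; Cmin,ss = (372/85)·f/(1−f) ≈ 1.459 mcg/mL.
Regimen B: f = (1/2)^(8/3) ≈ 0.1575; Cmin,ss = (1233/85)·f/(1−f) ≈ 2.712 mcg/mL.
Difference ≈ 1.459 − 2.712 ≈ -1.253 mcg/mL.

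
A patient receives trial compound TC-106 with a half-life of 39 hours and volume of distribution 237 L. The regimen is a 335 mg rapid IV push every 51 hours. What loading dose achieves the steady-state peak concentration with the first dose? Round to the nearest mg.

f = (1/2)^(51/39) ≈ 0.403967; accumulation ratio R = 1/(1−f) ≈ 1.67776.
Loading dose to hit Cmax,ss on first dose: D_load = D_maint·R ≈ 335 × 1.67776 ≈ 562.05 mg.

562 mg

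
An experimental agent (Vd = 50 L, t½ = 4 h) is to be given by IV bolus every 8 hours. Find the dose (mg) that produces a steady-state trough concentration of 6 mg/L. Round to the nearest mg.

900 mg

τ/t½ = 8/4 ≈ 2, so f = (1/2)^(8/4) ≈ 0.250000.
Cmin,ss = (D/Vd)·f/(1−f), so D = Cmin,ss·Vd·(1−f)/f.
D = 6 × 50 × (1−f)/f ≈ 6 × 50 × 3.00000 ≈ 900.00 mg.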